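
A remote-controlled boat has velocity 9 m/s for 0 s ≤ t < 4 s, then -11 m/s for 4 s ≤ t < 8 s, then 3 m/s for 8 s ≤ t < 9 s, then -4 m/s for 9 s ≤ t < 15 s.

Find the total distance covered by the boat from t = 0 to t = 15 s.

Distance (not displacement) is the total path length: add the absolute areas under v-t.
0–4 s: |9| × 4 = 36 m
4–8 s: |-11| × 4 = 44 m
8–9 s: |3| × 1 = 3 m
9–15 s: |-4| × 6 = 24 m
Total distance = 107 m

107 m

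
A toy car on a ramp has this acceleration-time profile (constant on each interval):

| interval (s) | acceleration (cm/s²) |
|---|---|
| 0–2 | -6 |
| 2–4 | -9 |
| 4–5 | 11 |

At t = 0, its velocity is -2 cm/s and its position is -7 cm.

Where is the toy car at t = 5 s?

On each constant-a segment, Δv = aΔt and Δx = v₀Δt + ½aΔt²; chain segment to segment.
0–2 s: v starts -2 cm/s; Δx = -2·2 + ½·-6·2² = -16 cm; v ends -14 cm/s.
2–4 s: v starts -14 cm/s; Δx = -14·2 + ½·-9·2² = -46 cm; v ends -32 cm/s.
4–5 s: v starts -32 cm/s; Δx = -32·1 + ½·11·1² = -26.5 cm; v ends -21 cm/s.
x(5) = -7 + Σ Δx = -95.5 cm.

-95.5 cm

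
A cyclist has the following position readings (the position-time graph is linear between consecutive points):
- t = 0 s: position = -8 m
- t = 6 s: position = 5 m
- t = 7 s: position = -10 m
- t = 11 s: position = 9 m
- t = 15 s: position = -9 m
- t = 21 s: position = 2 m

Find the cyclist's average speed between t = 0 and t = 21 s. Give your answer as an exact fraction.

76/21 m/s

Average speed = (total path length)/(elapsed time); on a piecewise-linear x-t graph the path length is Σ|Δx|.
0–6 s: |Δx| = |5 − -8| = 13 m
6–7 s: |Δx| = |-10 − 5| = 15 m
7–11 s: |Δx| = |9 − -10| = 19 m
11–15 s: |Δx| = |-9 − 9| = 18 m
15–21 s: |Δx| = |2 − -9| = 11 m
Total path = 76 m; average speed = 76/21 = 76/21 m/s.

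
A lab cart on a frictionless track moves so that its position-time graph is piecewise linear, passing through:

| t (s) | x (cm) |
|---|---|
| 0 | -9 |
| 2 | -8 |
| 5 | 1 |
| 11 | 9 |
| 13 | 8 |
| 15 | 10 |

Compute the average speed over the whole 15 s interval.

Average speed = (total path length)/(elapsed time); on a piecewise-linear x-t graph the path length is Σ|Δx|.
0–2 s: |Δx| = |-8 − -9| = 1 cm
2–5 s: |Δx| = |1 − -8| = 9 cm
5–11 s: |Δx| = |9 − 1| = 8 cm
11–13 s: |Δx| = |8 − 9| = 1 cm
13–15 s: |Δx| = |10 − 8| = 2 cm
Total path = 21 cm; average speed = 21/15 = 1.4 cm/s.

1.4 cm/s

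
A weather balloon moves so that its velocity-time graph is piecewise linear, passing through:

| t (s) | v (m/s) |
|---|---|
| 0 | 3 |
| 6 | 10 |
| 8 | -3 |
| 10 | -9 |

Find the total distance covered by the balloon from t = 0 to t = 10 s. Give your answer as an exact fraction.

Total distance travelled is ∫|v| dt — sum the magnitudes of each area piece.
0–6 s: |½(3 + 10)(6)| = 39 m
6–8 s: v = 0 at t = 98/13 s; triangle areas 100/13 + 9/13 = 109/13 m
8–10 s: |½(-3 + -9)(2)| = 12 m
Total distance = 772/13 m

772/13 m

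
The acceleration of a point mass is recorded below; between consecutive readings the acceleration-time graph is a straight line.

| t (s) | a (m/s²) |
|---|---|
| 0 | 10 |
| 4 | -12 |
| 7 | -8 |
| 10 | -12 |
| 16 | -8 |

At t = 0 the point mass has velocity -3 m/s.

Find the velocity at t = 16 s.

Δv equals the area under the a-t graph; then v = v₀ + Δv.
0–4 s: ½(10 + -12)(4) = -4 m/s
4–7 s: ½(-12 + -8)(3) = -30 m/s
7–10 s: ½(-8 + -12)(3) = -30 m/s
10–16 s: ½(-12 + -8)(6) = -60 m/s
Δv = -124 m/s, so v(16) = -3 + (-124) = -127 m/s.

-127 m/s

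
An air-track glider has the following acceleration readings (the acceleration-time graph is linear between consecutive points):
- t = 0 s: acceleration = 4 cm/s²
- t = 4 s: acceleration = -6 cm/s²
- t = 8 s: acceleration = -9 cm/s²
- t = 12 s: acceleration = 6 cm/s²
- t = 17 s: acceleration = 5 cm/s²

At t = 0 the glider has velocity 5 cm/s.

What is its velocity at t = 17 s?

-7.5 cm/s

Δv equals the area under the a-t graph; then v = v₀ + Δv.
0–4 s: ½(4 + -6)(4) = -4 cm/s
4–8 s: ½(-6 + -9)(4) = -30 cm/s
8–12 s: ½(-9 + 6)(4) = -6 cm/s
12–17 s: ½(6 + 5)(5) = 27.5 cm/s
Δv = -12.5 cm/s, so v(17) = 5 + (-12.5) = -7.5 cm/s.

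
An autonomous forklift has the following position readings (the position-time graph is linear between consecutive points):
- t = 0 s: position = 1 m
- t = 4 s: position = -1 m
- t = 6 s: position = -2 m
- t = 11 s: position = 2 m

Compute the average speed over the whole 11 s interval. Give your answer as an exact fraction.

7/11 m/s

Average speed = (total path length)/(elapsed time); on a piecewise-linear x-t graph the path length is Σ|Δx|.
0–4 s: |Δx| = |-1 − 1| = 2 m
4–6 s: |Δx| = |-2 − -1| = 1 m
6–11 s: |Δx| = |2 − -2| = 4 m
Total path = 7 m; average speed = 7/11 = 7/11 m/s.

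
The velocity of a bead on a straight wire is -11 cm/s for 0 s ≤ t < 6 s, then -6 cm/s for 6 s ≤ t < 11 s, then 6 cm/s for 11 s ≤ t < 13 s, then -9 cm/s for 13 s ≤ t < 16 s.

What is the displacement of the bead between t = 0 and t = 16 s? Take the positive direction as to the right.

Net displacement equals the area under the velocity-time graph (areas below the axis count negative).
0–6 s: -11 × 6 = -66 cm
6–11 s: -6 × 5 = -30 cm
11–13 s: 6 × 2 = 12 cm
13–16 s: -9 × 3 = -27 cm
Net displacement = -111 cm

-111 cm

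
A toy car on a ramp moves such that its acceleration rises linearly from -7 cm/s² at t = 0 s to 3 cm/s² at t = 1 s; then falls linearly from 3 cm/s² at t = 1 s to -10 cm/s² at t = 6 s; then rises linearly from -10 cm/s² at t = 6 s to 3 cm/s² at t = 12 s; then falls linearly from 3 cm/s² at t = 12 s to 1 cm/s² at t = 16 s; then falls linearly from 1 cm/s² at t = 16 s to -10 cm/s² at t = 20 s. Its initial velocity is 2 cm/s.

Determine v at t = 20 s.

Δv equals the area under the a-t graph; then v = v₀ + Δv.
0–1 s: ½(-7 + 3)(1) = -2 cm/s
1–6 s: ½(3 + -10)(5) = -17.5 cm/s
6–12 s: ½(-10 + 3)(6) = -21 cm/s
12–16 s: ½(3 + 1)(4) = 8 cm/s
16–20 s: ½(1 + -10)(4) = -18 cm/s
Δv = -50.5 cm/s, so v(20) = 2 + (-50.5) = -48.5 cm/s.

-48.5 cm/s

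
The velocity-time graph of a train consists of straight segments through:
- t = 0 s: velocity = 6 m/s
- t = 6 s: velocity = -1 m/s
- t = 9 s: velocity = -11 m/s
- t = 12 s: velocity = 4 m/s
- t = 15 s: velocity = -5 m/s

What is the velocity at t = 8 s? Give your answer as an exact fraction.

-23/3 m/s

On 6–9 s the graph is linear from -1 to -11 m/s: v(8) = -1 + (-11 − -1)·(8 − 6)/(9 − 6) = -23/3 m/s.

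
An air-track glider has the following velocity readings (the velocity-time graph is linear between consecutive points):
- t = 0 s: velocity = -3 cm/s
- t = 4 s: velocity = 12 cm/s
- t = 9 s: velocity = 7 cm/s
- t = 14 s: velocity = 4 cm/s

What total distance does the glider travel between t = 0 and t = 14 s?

Distance (not displacement) is the total path length: add the absolute areas under v-t.
0–4 s: v = 0 at t = 0.8 s; triangle areas 1.2 + 19.2 = 20.4 cm
4–9 s: |½(12 + 7)(5)| = 47.5 cm
9–14 s: |½(7 + 4)(5)| = 27.5 cm
Total distance = 95.4 cm

95.4 cm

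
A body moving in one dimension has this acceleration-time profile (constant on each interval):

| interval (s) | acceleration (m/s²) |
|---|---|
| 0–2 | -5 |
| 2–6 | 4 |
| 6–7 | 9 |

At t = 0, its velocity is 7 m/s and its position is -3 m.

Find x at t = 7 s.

38.5 m

On each constant-a segment, Δv = aΔt and Δx = v₀Δt + ½aΔt²; chain segment to segment.
0–2 s: v starts 7 m/s; Δx = 7·2 + ½·-5·2² = 4 m; v ends -3 m/s.
2–6 s: v starts -3 m/s; Δx = -3·4 + ½·4·4² = 20 m; v ends 13 m/s.
6–7 s: v starts 13 m/s; Δx = 13·1 + ½·9·1² = 17.5 m; v ends 22 m/s.
x(7) = -3 + Σ Δx = 38.5 m.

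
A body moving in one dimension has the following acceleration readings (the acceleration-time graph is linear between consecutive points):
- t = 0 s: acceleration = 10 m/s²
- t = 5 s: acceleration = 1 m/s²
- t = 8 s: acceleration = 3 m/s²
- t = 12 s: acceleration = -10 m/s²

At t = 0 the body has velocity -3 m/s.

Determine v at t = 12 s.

Δv equals the area under the a-t graph; then v = v₀ + Δv.
0–5 s: ½(10 + 1)(5) = 27.5 m/s
5–8 s: ½(1 + 3)(3) = 6 m/s
8–12 s: ½(3 + -10)(4) = -14 m/s
Δv = 19.5 m/s, so v(12) = -3 + (19.5) = 16.5 m/s.

16.5 m/s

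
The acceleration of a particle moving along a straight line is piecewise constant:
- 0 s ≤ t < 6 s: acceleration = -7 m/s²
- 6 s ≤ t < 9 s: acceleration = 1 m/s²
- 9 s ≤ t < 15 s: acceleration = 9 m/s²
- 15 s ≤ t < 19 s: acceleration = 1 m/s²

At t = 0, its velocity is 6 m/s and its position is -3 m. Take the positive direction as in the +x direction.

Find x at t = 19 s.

On each constant-a segment, Δv = aΔt and Δx = v₀Δt + ½aΔt²; chain segment to segment.
0–6 s: v starts 6 m/s; Δx = 6·6 + ½·-7·6² = -90 m; v ends -36 m/s.
6–9 s: v starts -36 m/s; Δx = -36·3 + ½·1·3² = -103.5 m; v ends -33 m/s.
9–15 s: v starts -33 m/s; Δx = -33·6 + ½·9·6² = -36 m; v ends 21 m/s.
15–19 s: v starts 21 m/s; Δx = 21·4 + ½·1·4² = 92 m; v ends 25 m/s.
x(19) = -3 + Σ Δx = -140.5 m.

-140.5 m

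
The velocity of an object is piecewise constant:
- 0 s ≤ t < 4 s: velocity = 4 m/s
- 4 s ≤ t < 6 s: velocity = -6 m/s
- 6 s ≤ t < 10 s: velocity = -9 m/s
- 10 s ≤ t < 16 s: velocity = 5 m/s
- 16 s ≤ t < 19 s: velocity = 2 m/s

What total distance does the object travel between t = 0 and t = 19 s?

Distance (not displacement) is the total path length: add the absolute areas under v-t.
0–4 s: |4| × 4 = 16 m
4–6 s: |-6| × 2 = 12 m
6–10 s: |-9| × 4 = 36 m
10–16 s: |5| × 6 = 30 m
16–19 s: |2| × 3 = 6 m
Total distance = 100 m

100 m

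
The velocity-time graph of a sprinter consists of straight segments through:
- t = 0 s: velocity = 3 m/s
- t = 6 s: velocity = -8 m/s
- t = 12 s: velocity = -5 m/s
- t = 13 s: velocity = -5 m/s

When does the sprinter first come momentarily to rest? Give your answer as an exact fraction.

t = 18/11 s

v changes sign on 0–6 s (from 3 to -8); the graph is linear there, so v = 0 at t = 0 + (-3)·(6 − 0)/(-8 − 3) = 18/11 s.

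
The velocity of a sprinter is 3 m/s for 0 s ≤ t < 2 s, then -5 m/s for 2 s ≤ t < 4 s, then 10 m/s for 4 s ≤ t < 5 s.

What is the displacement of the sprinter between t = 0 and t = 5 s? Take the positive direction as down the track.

Net displacement equals the area under the velocity-time graph (areas below the axis count negative).
0–2 s: 3 × 2 = 6 m
2–4 s: -5 × 2 = -10 m
4–5 s: 10 × 1 = 10 m
Net displacement = 6 m

6 m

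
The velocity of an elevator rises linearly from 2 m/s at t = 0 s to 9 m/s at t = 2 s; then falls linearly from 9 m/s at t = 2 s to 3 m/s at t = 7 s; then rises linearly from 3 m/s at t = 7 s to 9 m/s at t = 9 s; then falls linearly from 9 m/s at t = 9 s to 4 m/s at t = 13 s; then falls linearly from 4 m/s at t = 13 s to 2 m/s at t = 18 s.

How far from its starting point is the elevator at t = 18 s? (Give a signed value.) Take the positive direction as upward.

Net displacement equals the area under the velocity-time graph (areas below the axis count negative).
0–2 s: ½(2 + 9)(2) = 11 m
2–7 s: ½(9 + 3)(5) = 30 m
7–9 s: ½(3 + 9)(2) = 12 m
9–13 s: ½(9 + 4)(4) = 26 m
13–18 s: ½(4 + 2)(5) = 15 m
Net displacement = 94 m

94 m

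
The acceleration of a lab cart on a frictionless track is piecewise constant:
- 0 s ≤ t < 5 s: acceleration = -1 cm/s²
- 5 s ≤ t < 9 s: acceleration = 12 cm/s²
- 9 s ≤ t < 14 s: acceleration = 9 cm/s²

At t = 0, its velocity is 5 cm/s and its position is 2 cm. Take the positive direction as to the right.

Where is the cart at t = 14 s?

463 cm

On each constant-a segment, Δv = aΔt and Δx = v₀Δt + ½aΔt²; chain segment to segment.
0–5 s: v starts 5 cm/s; Δx = 5·5 + ½·-1·5² = 12.5 cm; v ends 0 cm/s.
5–9 s: v starts 0 cm/s; Δx = 0·4 + ½·12·4² = 96 cm; v ends 48 cm/s.
9–14 s: v starts 48 cm/s; Δx = 48·5 + ½·9·5² = 352.5 cm; v ends 93 cm/s.
x(14) = 2 + Σ Δx = 463 cm.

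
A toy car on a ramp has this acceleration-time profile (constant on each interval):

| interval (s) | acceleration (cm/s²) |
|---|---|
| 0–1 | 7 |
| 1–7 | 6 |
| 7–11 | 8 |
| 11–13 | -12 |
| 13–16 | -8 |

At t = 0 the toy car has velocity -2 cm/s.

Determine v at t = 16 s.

25 cm/s

Δv equals the area under the a-t graph; then v = v₀ + Δv.
0–1 s: 7 × 1 = 7 cm/s
1–7 s: 6 × 6 = 36 cm/s
7–11 s: 8 × 4 = 32 cm/s
11–13 s: -12 × 2 = -24 cm/s
13–16 s: -8 × 3 = -24 cm/s
Δv = 27 cm/s, so v(16) = -2 + (27) = 25 cm/s.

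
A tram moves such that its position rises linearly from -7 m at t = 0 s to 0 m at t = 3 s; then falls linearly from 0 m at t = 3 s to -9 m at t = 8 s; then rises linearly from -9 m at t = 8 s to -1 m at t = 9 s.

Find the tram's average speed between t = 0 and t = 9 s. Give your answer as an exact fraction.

Average speed = (total path length)/(elapsed time); on a piecewise-linear x-t graph the path length is Σ|Δx|.
0–3 s: |Δx| = |0 − -7| = 7 m
3–8 s: |Δx| = |-9 − 0| = 9 m
8–9 s: |Δx| = |-1 − -9| = 8 m
Total path = 24 m; average speed = 24/9 = 8/3 m/s.

8/3 m/s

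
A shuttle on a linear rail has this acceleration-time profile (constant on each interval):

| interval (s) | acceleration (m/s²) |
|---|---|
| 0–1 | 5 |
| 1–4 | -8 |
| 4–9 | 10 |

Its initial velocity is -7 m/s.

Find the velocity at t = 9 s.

Δv equals the area under the a-t graph; then v = v₀ + Δv.
0–1 s: 5 × 1 = 5 m/s
1–4 s: -8 × 3 = -24 m/s
4–9 s: 10 × 5 = 50 m/s
Δv = 31 m/s, so v(9) = -7 + (31) = 24 m/s.

24 m/s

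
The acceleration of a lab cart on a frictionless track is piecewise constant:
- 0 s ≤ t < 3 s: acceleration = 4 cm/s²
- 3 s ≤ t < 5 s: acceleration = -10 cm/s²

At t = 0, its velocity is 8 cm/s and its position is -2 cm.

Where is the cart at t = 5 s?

On each constant-a segment, Δv = aΔt and Δx = v₀Δt + ½aΔt²; chain segment to segment.
0–3 s: v starts 8 cm/s; Δx = 8·3 + ½·4·3² = 42 cm; v ends 20 cm/s.
3–5 s: v starts 20 cm/s; Δx = 20·2 + ½·-10·2² = 20 cm; v ends 0 cm/s.
x(5) = -2 + Σ Δx = 60 cm.

60 cm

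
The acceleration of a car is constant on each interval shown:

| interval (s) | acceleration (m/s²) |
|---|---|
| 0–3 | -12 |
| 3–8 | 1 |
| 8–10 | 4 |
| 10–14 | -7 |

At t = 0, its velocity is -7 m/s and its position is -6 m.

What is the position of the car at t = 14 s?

On each constant-a segment, Δv = aΔt and Δx = v₀Δt + ½aΔt²; chain segment to segment.
0–3 s: v starts -7 m/s; Δx = -7·3 + ½·-12·3² = -75 m; v ends -43 m/s.
3–8 s: v starts -43 m/s; Δx = -43·5 + ½·1·5² = -202.5 m; v ends -38 m/s.
8–10 s: v starts -38 m/s; Δx = -38·2 + ½·4·2² = -68 m; v ends -30 m/s.
10–14 s: v starts -30 m/s; Δx = -30·4 + ½·-7·4² = -176 m; v ends -58 m/s.
x(14) = -6 + Σ Δx = -527.5 m.

-527.5 m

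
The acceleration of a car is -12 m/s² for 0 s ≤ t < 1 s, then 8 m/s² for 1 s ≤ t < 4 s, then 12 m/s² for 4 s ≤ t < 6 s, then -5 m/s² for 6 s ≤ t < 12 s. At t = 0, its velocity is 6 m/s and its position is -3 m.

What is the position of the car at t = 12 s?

On each constant-a segment, Δv = aΔt and Δx = v₀Δt + ½aΔt²; chain segment to segment.
0–1 s: v starts 6 m/s; Δx = 6·1 + ½·-12·1² = 0 m; v ends -6 m/s.
1–4 s: v starts -6 m/s; Δx = -6·3 + ½·8·3² = 18 m; v ends 18 m/s.
4–6 s: v starts 18 m/s; Δx = 18·2 + ½·12·2² = 60 m; v ends 42 m/s.
6–12 s: v starts 42 m/s; Δx = 42·6 + ½·-5·6² = 162 m; v ends 12 m/s.
x(12) = -3 + Σ Δx = 237 m.

237 m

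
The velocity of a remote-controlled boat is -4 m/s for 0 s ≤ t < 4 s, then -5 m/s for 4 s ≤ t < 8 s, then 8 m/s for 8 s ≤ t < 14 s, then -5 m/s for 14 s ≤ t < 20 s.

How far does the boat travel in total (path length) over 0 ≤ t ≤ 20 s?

114 m

Total distance travelled is ∫|v| dt — sum the magnitudes of each area piece.
0–4 s: |-4| × 4 = 16 m
4–8 s: |-5| × 4 = 20 m
8–14 s: |8| × 6 = 48 m
14–20 s: |-5| × 6 = 30 m
Total distance = 114 m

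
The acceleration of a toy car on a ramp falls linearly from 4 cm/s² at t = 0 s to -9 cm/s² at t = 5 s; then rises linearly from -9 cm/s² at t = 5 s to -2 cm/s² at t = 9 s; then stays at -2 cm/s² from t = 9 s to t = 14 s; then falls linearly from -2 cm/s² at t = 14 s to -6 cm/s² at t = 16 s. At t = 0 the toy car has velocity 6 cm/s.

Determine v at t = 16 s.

Δv equals the area under the a-t graph; then v = v₀ + Δv.
0–5 s: ½(4 + -9)(5) = -12.5 cm/s
5–9 s: ½(-9 + -2)(4) = -22 cm/s
9–14 s: -2 × 5 = -10 cm/s
14–16 s: ½(-2 + -6)(2) = -8 cm/s
Δv = -52.5 cm/s, so v(16) = 6 + (-52.5) = -46.5 cm/s.

-46.5 cm/s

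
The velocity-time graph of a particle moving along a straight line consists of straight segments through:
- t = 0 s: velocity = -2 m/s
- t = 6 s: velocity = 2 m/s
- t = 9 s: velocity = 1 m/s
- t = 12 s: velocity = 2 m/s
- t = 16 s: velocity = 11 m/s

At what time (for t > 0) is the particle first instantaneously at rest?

v changes sign on 0–6 s (from -2 to 2); the graph is linear there, so v = 0 at t = 0 + (2)·(6 − 0)/(2 − -2) = 3 s.

t = 3 s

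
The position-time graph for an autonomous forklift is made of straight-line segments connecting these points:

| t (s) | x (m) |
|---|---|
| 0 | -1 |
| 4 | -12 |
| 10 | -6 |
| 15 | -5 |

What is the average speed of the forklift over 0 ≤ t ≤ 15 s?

1.2 m/s

Average speed = (total path length)/(elapsed time); on a piecewise-linear x-t graph the path length is Σ|Δx|.
0–4 s: |Δx| = |-12 − -1| = 11 m
4–10 s: |Δx| = |-6 − -12| = 6 m
10–15 s: |Δx| = |-5 − -6| = 1 m
Total path = 18 m; average speed = 18/15 = 1.2 m/s.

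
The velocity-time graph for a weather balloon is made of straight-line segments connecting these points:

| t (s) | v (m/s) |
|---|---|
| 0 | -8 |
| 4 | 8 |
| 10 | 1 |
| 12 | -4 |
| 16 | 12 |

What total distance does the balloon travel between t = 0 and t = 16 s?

Total distance travelled is ∫|v| dt — sum the magnitudes of each area piece.
0–4 s: v = 0 at t = 2 s; triangle areas 8 + 8 = 16 m
4–10 s: |½(8 + 1)(6)| = 27 m
10–12 s: v = 0 at t = 10.4 s; triangle areas 0.2 + 3.2 = 3.4 m
12–16 s: v = 0 at t = 13 s; triangle areas 2 + 18 = 20 m
Total distance = 66.4 m

66.4 m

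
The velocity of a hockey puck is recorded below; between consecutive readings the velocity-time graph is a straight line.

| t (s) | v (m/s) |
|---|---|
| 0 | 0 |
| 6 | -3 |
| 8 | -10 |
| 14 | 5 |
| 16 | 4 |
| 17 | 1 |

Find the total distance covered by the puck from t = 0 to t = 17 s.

Total distance travelled is ∫|v| dt — sum the magnitudes of each area piece.
0–6 s: |½(0 + -3)(6)| = 9 m
6–8 s: |½(-3 + -10)(2)| = 13 m
8–14 s: v = 0 at t = 12 s; triangle areas 20 + 5 = 25 m
14–16 s: |½(5 + 4)(2)| = 9 m
16–17 s: |½(4 + 1)(1)| = 2.5 m
Total distance = 58.5 m

58.5 m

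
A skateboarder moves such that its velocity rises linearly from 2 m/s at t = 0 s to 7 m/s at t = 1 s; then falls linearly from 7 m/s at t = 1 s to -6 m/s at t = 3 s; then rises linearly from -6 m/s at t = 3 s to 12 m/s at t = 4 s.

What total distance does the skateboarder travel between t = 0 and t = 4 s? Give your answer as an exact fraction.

417/26 m

Total distance travelled is ∫|v| dt — sum the magnitudes of each area piece.
0–1 s: |½(2 + 7)(1)| = 4.5 m
1–3 s: v = 0 at t = 27/13 s; triangle areas 49/13 + 36/13 = 85/13 m
3–4 s: v = 0 at t = 10/3 s; triangle areas 1 + 4 = 5 m
Total distance = 417/26 m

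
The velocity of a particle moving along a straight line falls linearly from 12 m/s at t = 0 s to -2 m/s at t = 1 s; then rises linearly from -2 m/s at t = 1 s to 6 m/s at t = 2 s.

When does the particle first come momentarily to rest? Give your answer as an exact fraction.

t = 6/7 s

v changes sign on 0–1 s (from 12 to -2); the graph is linear there, so v = 0 at t = 0 + (-12)·(1 − 0)/(-2 − 12) = 6/7 s.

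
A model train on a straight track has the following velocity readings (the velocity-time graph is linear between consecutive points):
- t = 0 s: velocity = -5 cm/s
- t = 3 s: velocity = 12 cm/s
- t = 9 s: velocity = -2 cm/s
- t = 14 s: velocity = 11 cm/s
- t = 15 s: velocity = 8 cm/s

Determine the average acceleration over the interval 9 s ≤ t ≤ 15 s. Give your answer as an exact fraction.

5/3 cm/s²

Average acceleration = Δv/Δt = (8 − -2)/(15 − 9) = 5/3 cm/s².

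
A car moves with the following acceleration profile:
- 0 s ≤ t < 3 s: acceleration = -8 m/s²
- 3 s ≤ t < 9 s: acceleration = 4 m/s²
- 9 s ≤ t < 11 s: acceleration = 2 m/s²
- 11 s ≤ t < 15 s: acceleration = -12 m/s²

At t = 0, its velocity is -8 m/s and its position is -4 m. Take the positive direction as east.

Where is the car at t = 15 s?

-308 m

On each constant-a segment, Δv = aΔt and Δx = v₀Δt + ½aΔt²; chain segment to segment.
0–3 s: v starts -8 m/s; Δx = -8·3 + ½·-8·3² = -60 m; v ends -32 m/s.
3–9 s: v starts -32 m/s; Δx = -32·6 + ½·4·6² = -120 m; v ends -8 m/s.
9–11 s: v starts -8 m/s; Δx = -8·2 + ½·2·2² = -12 m; v ends -4 m/s.
11–15 s: v starts -4 m/s; Δx = -4·4 + ½·-12·4² = -112 m; v ends -52 m/s.
x(15) = -4 + Σ Δx = -308 m.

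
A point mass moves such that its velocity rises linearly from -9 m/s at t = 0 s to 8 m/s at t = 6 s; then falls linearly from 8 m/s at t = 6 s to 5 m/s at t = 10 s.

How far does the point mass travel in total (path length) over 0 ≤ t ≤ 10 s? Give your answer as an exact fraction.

877/17 m

Total distance travelled is ∫|v| dt — sum the magnitudes of each area piece.
0–6 s: v = 0 at t = 54/17 s; triangle areas 243/17 + 192/17 = 435/17 m
6–10 s: |½(8 + 5)(4)| = 26 m
Total distance = 877/17 m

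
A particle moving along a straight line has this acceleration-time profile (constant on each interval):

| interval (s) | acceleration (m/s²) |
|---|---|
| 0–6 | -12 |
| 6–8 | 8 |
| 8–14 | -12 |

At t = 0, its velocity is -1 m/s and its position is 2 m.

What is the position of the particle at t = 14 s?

-908 m

On each constant-a segment, Δv = aΔt and Δx = v₀Δt + ½aΔt²; chain segment to segment.
0–6 s: v starts -1 m/s; Δx = -1·6 + ½·-12·6² = -222 m; v ends -73 m/s.
6–8 s: v starts -73 m/s; Δx = -73·2 + ½·8·2² = -130 m; v ends -57 m/s.
8–14 s: v starts -57 m/s; Δx = -57·6 + ½·-12·6² = -558 m; v ends -129 m/s.
x(14) = 2 + Σ Δx = -908 m.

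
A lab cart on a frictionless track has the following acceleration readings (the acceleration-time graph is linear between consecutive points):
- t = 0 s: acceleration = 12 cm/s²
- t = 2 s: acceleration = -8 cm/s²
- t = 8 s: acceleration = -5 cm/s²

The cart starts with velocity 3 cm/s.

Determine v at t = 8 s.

-32 cm/s

Δv equals the area under the a-t graph; then v = v₀ + Δv.
0–2 s: ½(12 + -8)(2) = 4 cm/s
2–8 s: ½(-8 + -5)(6) = -39 cm/s
Δv = -35 cm/s, so v(8) = 3 + (-35) = -32 cm/s.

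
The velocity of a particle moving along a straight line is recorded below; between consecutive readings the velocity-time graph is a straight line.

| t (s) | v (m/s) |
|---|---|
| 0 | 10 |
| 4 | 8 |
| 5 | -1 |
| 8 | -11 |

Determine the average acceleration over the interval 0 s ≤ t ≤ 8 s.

-2.625 m/s²

Average acceleration = Δv/Δt = (-11 − 10)/(8 − 0) = -2.625 m/s².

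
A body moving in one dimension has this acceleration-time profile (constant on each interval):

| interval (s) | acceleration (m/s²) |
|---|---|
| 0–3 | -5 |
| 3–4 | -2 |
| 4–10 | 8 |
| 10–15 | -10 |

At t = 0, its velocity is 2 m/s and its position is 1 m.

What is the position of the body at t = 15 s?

On each constant-a segment, Δv = aΔt and Δx = v₀Δt + ½aΔt²; chain segment to segment.
0–3 s: v starts 2 m/s; Δx = 2·3 + ½·-5·3² = -16.5 m; v ends -13 m/s.
3–4 s: v starts -13 m/s; Δx = -13·1 + ½·-2·1² = -14 m; v ends -15 m/s.
4–10 s: v starts -15 m/s; Δx = -15·6 + ½·8·6² = 54 m; v ends 33 m/s.
10–15 s: v starts 33 m/s; Δx = 33·5 + ½·-10·5² = 40 m; v ends -17 m/s.
x(15) = 1 + Σ Δx = 64.5 m.

64.5 m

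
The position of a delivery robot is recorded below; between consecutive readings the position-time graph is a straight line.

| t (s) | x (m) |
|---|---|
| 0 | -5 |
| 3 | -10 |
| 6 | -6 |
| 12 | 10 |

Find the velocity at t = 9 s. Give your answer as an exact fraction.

Velocity is the slope of the x-t graph on 6–12 s: (10 − -6)/(12 − 6) = 8/3 m/s.

8/3 m/s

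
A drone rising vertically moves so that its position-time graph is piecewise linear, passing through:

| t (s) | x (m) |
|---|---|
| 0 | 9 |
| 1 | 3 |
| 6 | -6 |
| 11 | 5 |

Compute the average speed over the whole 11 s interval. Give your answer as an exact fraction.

26/11 m/s

Average speed = (total path length)/(elapsed time); on a piecewise-linear x-t graph the path length is Σ|Δx|.
0–1 s: |Δx| = |3 − 9| = 6 m
1–6 s: |Δx| = |-6 − 3| = 9 m
6–11 s: |Δx| = |5 − -6| = 11 m
Total path = 26 m; average speed = 26/11 = 26/11 m/s.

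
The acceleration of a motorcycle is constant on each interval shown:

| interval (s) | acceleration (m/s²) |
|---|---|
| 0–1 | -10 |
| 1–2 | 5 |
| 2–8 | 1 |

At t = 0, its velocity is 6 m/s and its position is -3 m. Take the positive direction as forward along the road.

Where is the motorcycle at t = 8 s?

On each constant-a segment, Δv = aΔt and Δx = v₀Δt + ½aΔt²; chain segment to segment.
0–1 s: v starts 6 m/s; Δx = 6·1 + ½·-10·1² = 1 m; v ends -4 m/s.
1–2 s: v starts -4 m/s; Δx = -4·1 + ½·5·1² = -1.5 m; v ends 1 m/s.
2–8 s: v starts 1 m/s; Δx = 1·6 + ½·1·6² = 24 m; v ends 7 m/s.
x(8) = -3 + Σ Δx = 20.5 m.

20.5 m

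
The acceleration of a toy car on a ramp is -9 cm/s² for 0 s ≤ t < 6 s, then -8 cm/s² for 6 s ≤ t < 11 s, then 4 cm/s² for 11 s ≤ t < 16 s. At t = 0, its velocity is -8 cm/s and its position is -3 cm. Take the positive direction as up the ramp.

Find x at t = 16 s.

On each constant-a segment, Δv = aΔt and Δx = v₀Δt + ½aΔt²; chain segment to segment.
0–6 s: v starts -8 cm/s; Δx = -8·6 + ½·-9·6² = -210 cm; v ends -62 cm/s.
6–11 s: v starts -62 cm/s; Δx = -62·5 + ½·-8·5² = -410 cm; v ends -102 cm/s.
11–16 s: v starts -102 cm/s; Δx = -102·5 + ½·4·5² = -460 cm; v ends -82 cm/s.
x(16) = -3 + Σ Δx = -1083 cm.

-1083 cm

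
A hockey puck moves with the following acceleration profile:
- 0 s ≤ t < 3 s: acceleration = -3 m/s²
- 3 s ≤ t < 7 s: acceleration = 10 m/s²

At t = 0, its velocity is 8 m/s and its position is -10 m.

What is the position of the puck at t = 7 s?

On each constant-a segment, Δv = aΔt and Δx = v₀Δt + ½aΔt²; chain segment to segment.
0–3 s: v starts 8 m/s; Δx = 8·3 + ½·-3·3² = 10.5 m; v ends -1 m/s.
3–7 s: v starts -1 m/s; Δx = -1·4 + ½·10·4² = 76 m; v ends 39 m/s.
x(7) = -10 + Σ Δx = 76.5 m.

76.5 m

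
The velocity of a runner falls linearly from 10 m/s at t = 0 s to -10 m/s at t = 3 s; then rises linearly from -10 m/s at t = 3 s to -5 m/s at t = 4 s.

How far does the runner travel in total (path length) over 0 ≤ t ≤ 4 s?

Total distance travelled is ∫|v| dt — sum the magnitudes of each area piece.
0–3 s: v = 0 at t = 1.5 s; triangle areas 7.5 + 7.5 = 15 m
3–4 s: |½(-10 + -5)(1)| = 7.5 m
Total distance = 22.5 m

22.5 m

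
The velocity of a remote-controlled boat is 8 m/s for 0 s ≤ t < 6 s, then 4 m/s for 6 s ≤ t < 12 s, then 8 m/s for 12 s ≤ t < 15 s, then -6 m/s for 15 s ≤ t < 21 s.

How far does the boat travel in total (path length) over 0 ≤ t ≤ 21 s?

Distance (not displacement) is the total path length: add the absolute areas under v-t.
0–6 s: |8| × 6 = 48 m
6–12 s: |4| × 6 = 24 m
12–15 s: |8| × 3 = 24 m
15–21 s: |-6| × 6 = 36 m
Total distance = 132 m

132 m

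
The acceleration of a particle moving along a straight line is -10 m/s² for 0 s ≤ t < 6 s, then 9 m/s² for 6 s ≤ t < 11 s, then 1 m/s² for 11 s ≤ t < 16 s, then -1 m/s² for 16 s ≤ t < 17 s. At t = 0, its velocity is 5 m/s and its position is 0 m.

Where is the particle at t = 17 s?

-355.5 m

On each constant-a segment, Δv = aΔt and Δx = v₀Δt + ½aΔt²; chain segment to segment.
0–6 s: v starts 5 m/s; Δx = 5·6 + ½·-10·6² = -150 m; v ends -55 m/s.
6–11 s: v starts -55 m/s; Δx = -55·5 + ½·9·5² = -162.5 m; v ends -10 m/s.
11–16 s: v starts -10 m/s; Δx = -10·5 + ½·1·5² = -37.5 m; v ends -5 m/s.
16–17 s: v starts -5 m/s; Δx = -5·1 + ½·-1·1² = -5.5 m; v ends -6 m/s.
x(17) = 0 + Σ Δx = -355.5 m.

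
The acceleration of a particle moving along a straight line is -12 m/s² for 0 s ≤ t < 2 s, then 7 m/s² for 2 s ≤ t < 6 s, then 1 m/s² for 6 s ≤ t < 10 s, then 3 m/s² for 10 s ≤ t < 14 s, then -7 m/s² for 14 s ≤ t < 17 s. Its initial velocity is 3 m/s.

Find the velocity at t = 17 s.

2 m/s

Δv equals the area under the a-t graph; then v = v₀ + Δv.
0–2 s: -12 × 2 = -24 m/s
2–6 s: 7 × 4 = 28 m/s
6–10 s: 1 × 4 = 4 m/s
10–14 s: 3 × 4 = 12 m/s
14–17 s: -7 × 3 = -21 m/s
Δv = -1 m/s, so v(17) = 3 + (-1) = 2 m/s.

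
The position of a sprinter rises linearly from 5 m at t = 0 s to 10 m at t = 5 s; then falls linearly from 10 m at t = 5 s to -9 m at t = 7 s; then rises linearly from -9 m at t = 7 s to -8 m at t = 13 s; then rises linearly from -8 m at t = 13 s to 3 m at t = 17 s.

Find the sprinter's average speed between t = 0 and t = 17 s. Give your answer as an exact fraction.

36/17 m/s

Average speed = (total path length)/(elapsed time); on a piecewise-linear x-t graph the path length is Σ|Δx|.
0–5 s: |Δx| = |10 − 5| = 5 m
5–7 s: |Δx| = |-9 − 10| = 19 m
7–13 s: |Δx| = |-8 − -9| = 1 m
13–17 s: |Δx| = |3 − -8| = 11 m
Total path = 36 m; average speed = 36/17 = 36/17 m/s.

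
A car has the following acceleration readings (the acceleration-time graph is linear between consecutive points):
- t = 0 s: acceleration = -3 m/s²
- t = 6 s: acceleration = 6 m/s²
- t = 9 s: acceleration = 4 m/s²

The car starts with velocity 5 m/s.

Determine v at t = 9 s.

29 m/s

Δv equals the area under the a-t graph; then v = v₀ + Δv.
0–6 s: ½(-3 + 6)(6) = 9 m/s
6–9 s: ½(6 + 4)(3) = 15 m/s
Δv = 24 m/s, so v(9) = 5 + (24) = 29 m/s.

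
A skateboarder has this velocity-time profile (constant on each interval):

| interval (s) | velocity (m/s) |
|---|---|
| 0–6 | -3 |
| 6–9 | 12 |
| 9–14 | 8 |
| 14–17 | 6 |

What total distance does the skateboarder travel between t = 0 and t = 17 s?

Distance (not displacement) is the total path length: add the absolute areas under v-t.
0–6 s: |-3| × 6 = 18 m
6–9 s: |12| × 3 = 36 m
9–14 s: |8| × 5 = 40 m
14–17 s: |6| × 3 = 18 m
Total distance = 112 m

112 m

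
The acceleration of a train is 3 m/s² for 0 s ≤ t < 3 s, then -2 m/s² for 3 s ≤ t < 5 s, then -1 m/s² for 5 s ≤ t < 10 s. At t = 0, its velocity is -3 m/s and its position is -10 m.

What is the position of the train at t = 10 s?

0 m

On each constant-a segment, Δv = aΔt and Δx = v₀Δt + ½aΔt²; chain segment to segment.
0–3 s: v starts -3 m/s; Δx = -3·3 + ½·3·3² = 4.5 m; v ends 6 m/s.
3–5 s: v starts 6 m/s; Δx = 6·2 + ½·-2·2² = 8 m; v ends 2 m/s.
5–10 s: v starts 2 m/s; Δx = 2·5 + ½·-1·5² = -2.5 m; v ends -3 m/s.
x(10) = -10 + Σ Δx = 0 m.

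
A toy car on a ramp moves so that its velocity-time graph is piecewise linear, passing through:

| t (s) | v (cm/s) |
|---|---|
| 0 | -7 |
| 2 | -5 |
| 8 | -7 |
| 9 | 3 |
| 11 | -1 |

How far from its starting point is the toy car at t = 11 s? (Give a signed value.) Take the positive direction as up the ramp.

Displacement is the signed area under the v-t curve.
0–2 s: ½(-7 + -5)(2) = -12 cm
2–8 s: ½(-5 + -7)(6) = -36 cm
8–9 s: ½(-7 + 3)(1) = -2 cm
9–11 s: ½(3 + -1)(2) = 2 cm
Net displacement = -48 cm

-48 cm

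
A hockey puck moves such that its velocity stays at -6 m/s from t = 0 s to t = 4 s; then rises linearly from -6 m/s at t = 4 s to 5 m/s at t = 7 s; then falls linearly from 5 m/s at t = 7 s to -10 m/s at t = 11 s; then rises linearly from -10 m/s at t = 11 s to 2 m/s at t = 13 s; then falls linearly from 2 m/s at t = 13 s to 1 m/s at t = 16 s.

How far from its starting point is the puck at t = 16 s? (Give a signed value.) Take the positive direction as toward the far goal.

Displacement is the signed area under the v-t curve.
0–4 s: -6 × 4 = -24 m
4–7 s: ½(-6 + 5)(3) = -1.5 m
7–11 s: ½(5 + -10)(4) = -10 m
11–13 s: ½(-10 + 2)(2) = -8 m
13–16 s: ½(2 + 1)(3) = 4.5 m
Net displacement = -39 m

-39 m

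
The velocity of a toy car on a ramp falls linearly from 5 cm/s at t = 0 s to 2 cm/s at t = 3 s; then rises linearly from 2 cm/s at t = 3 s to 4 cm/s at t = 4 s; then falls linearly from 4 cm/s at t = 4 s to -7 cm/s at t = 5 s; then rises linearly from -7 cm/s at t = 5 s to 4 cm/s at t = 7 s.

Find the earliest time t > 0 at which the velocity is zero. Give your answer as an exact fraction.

t = 48/11 s

v changes sign on 4–5 s (from 4 to -7); the graph is linear there, so v = 0 at t = 4 + (-4)·(5 − 4)/(-7 − 4) = 48/11 s.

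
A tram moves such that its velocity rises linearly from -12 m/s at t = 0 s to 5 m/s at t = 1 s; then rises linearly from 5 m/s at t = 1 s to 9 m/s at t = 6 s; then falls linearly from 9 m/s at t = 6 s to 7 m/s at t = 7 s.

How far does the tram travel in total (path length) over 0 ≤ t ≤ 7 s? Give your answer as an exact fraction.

Total distance travelled is ∫|v| dt — sum the magnitudes of each area piece.
0–1 s: v = 0 at t = 12/17 s; triangle areas 72/17 + 25/34 = 169/34 m
1–6 s: |½(5 + 9)(5)| = 35 m
6–7 s: |½(9 + 7)(1)| = 8 m
Total distance = 1631/34 m

1631/34 m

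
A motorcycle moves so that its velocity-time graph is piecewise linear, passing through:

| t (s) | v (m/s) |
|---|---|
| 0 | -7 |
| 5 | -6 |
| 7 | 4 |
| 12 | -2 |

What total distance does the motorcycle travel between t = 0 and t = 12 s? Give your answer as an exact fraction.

Total distance travelled is ∫|v| dt — sum the magnitudes of each area piece.
0–5 s: |½(-7 + -6)(5)| = 32.5 m
5–7 s: v = 0 at t = 6.2 s; triangle areas 3.6 + 1.6 = 5.2 m
7–12 s: v = 0 at t = 31/3 s; triangle areas 20/3 + 5/3 = 25/3 m
Total distance = 1381/30 m

1381/30 m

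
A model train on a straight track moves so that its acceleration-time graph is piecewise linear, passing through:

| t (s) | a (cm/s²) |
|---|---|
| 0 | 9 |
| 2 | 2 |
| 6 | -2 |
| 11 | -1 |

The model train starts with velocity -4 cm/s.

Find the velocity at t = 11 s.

Δv equals the area under the a-t graph; then v = v₀ + Δv.
0–2 s: ½(9 + 2)(2) = 11 cm/s
2–6 s: ½(2 + -2)(4) = 0 cm/s
6–11 s: ½(-2 + -1)(5) = -7.5 cm/s
Δv = 3.5 cm/s, so v(11) = -4 + (3.5) = -0.5 cm/s.

-0.5 cm/s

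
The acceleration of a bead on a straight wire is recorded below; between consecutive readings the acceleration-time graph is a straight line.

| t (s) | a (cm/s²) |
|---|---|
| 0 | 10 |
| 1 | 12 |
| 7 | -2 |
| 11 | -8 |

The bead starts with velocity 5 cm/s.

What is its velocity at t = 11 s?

26 cm/s

Δv equals the area under the a-t graph; then v = v₀ + Δv.
0–1 s: ½(10 + 12)(1) = 11 cm/s
1–7 s: ½(12 + -2)(6) = 30 cm/s
7–11 s: ½(-2 + -8)(4) = -20 cm/s
Δv = 21 cm/s, so v(11) = 5 + (21) = 26 cm/s.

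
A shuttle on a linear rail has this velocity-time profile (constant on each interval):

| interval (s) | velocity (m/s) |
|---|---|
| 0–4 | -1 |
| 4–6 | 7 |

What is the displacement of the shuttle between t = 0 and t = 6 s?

Net displacement equals the area under the velocity-time graph (areas below the axis count negative).
0–4 s: -1 × 4 = -4 m
4–6 s: 7 × 2 = 14 m
Net displacement = 10 m

10 m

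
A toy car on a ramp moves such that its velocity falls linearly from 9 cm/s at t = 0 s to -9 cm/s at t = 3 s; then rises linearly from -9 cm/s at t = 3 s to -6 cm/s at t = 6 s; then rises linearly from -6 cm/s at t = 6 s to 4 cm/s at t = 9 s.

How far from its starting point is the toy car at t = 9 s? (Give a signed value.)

-25.5 cm

Displacement is the signed area under the v-t curve.
0–3 s: ½(9 + -9)(3) = 0 cm
3–6 s: ½(-9 + -6)(3) = -22.5 cm
6–9 s: ½(-6 + 4)(3) = -3 cm
Net displacement = -25.5 cm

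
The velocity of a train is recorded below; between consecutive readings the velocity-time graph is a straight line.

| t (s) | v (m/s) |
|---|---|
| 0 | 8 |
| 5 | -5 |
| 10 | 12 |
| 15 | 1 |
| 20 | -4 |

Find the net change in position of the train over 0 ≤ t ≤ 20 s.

Displacement is the signed area under the v-t curve.
0–5 s: ½(8 + -5)(5) = 7.5 m
5–10 s: ½(-5 + 12)(5) = 17.5 m
10–15 s: ½(12 + 1)(5) = 32.5 m
15–20 s: ½(1 + -4)(5) = -7.5 m
Net displacement = 50 m

50 m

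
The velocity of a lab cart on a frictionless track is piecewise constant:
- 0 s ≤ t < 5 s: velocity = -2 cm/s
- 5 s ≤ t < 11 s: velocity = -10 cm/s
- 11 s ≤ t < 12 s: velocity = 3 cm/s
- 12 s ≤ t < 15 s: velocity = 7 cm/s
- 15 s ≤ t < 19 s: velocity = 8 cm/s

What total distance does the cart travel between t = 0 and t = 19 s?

126 cm

Total distance travelled is ∫|v| dt — sum the magnitudes of each area piece.
0–5 s: |-2| × 5 = 10 cm
5–11 s: |-10| × 6 = 60 cm
11–12 s: |3| × 1 = 3 cm
12–15 s: |7| × 3 = 21 cm
15–19 s: |8| × 4 = 32 cm
Total distance = 126 cm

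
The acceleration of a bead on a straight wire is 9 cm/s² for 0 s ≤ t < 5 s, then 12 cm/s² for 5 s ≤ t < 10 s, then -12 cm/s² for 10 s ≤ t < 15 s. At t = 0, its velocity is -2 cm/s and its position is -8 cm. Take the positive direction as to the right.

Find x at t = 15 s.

On each constant-a segment, Δv = aΔt and Δx = v₀Δt + ½aΔt²; chain segment to segment.
0–5 s: v starts -2 cm/s; Δx = -2·5 + ½·9·5² = 102.5 cm; v ends 43 cm/s.
5–10 s: v starts 43 cm/s; Δx = 43·5 + ½·12·5² = 365 cm; v ends 103 cm/s.
10–15 s: v starts 103 cm/s; Δx = 103·5 + ½·-12·5² = 365 cm; v ends 43 cm/s.
x(15) = -8 + Σ Δx = 824.5 cm.

824.5 cm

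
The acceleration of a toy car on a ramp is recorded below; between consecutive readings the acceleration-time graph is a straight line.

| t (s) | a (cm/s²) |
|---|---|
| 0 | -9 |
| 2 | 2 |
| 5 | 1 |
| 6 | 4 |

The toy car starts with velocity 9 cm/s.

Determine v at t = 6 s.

Δv equals the area under the a-t graph; then v = v₀ + Δv.
0–2 s: ½(-9 + 2)(2) = -7 cm/s
2–5 s: ½(2 + 1)(3) = 4.5 cm/s
5–6 s: ½(1 + 4)(1) = 2.5 cm/s
Δv = 0 cm/s, so v(6) = 9 + (0) = 9 cm/s.

9 cm/s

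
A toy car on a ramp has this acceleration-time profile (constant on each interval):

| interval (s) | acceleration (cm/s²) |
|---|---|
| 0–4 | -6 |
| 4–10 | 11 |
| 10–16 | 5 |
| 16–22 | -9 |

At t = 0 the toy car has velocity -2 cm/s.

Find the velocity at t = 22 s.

16 cm/s

Δv equals the area under the a-t graph; then v = v₀ + Δv.
0–4 s: -6 × 4 = -24 cm/s
4–10 s: 11 × 6 = 66 cm/s
10–16 s: 5 × 6 = 30 cm/s
16–22 s: -9 × 6 = -54 cm/s
Δv = 18 cm/s, so v(22) = -2 + (18) = 16 cm/s.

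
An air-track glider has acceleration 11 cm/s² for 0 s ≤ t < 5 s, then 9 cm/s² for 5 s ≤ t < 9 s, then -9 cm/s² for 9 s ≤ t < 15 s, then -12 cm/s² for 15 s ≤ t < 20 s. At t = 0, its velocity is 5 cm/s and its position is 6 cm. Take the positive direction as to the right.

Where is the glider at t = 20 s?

On each constant-a segment, Δv = aΔt and Δx = v₀Δt + ½aΔt²; chain segment to segment.
0–5 s: v starts 5 cm/s; Δx = 5·5 + ½·11·5² = 162.5 cm; v ends 60 cm/s.
5–9 s: v starts 60 cm/s; Δx = 60·4 + ½·9·4² = 312 cm; v ends 96 cm/s.
9–15 s: v starts 96 cm/s; Δx = 96·6 + ½·-9·6² = 414 cm; v ends 42 cm/s.
15–20 s: v starts 42 cm/s; Δx = 42·5 + ½·-12·5² = 60 cm; v ends -18 cm/s.
x(20) = 6 + Σ Δx = 954.5 cm.

954.5 cm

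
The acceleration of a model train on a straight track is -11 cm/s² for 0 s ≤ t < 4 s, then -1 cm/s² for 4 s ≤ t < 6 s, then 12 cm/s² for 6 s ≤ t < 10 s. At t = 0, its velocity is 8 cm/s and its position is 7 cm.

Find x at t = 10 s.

-179 cm

On each constant-a segment, Δv = aΔt and Δx = v₀Δt + ½aΔt²; chain segment to segment.
0–4 s: v starts 8 cm/s; Δx = 8·4 + ½·-11·4² = -56 cm; v ends -36 cm/s.
4–6 s: v starts -36 cm/s; Δx = -36·2 + ½·-1·2² = -74 cm; v ends -38 cm/s.
6–10 s: v starts -38 cm/s; Δx = -38·4 + ½·12·4² = -56 cm; v ends 10 cm/s.
x(10) = 7 + Σ Δx = -179 cm.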